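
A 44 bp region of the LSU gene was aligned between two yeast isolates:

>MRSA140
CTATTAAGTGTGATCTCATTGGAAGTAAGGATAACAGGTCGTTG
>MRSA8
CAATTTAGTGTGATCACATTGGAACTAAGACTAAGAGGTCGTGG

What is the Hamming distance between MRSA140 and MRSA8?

Mismatches occur at site 2 (T↔A), site 6 (A↔T), site 16 (T↔A), site 25 (G↔C), site 30 (G↔A), site 31 (A↔C), site 35 (C↔G), site 43 (T↔G).
That gives 8 mismatches out of 44 aligned sites, so the Hamming distance is 8.

8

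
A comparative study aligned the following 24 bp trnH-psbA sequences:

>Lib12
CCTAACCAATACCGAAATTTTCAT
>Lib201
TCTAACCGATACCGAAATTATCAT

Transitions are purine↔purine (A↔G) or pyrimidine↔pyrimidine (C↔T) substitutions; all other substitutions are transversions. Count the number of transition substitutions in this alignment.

2

Mismatches occur at site 1 (C→T, transition), site 8 (A→G, transition), site 20 (T→A, transversion).
Of the 3 differences, 2 transitions and 1 transversion, so the answer is 2.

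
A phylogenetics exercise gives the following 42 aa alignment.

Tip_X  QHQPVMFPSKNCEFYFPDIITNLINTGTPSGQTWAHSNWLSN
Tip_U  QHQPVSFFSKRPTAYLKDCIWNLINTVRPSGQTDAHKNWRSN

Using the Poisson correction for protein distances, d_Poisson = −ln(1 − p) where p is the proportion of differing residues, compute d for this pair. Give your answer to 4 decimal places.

0.4418

Differing sites — 6:M/S; 8:P/F; 11:N/R; 12:C/P; 13:E/T; 14:F/A; 16:F/L; 17:P/K; 19:I/C; 21:T/W; 27:G/V; 28:T/R; 34:W/D; 37:S/K; 40:L/R.
p = 15/42 = 0.357143.
d = −ln(1 − 0.357143) = −ln(0.642857) = 0.4418.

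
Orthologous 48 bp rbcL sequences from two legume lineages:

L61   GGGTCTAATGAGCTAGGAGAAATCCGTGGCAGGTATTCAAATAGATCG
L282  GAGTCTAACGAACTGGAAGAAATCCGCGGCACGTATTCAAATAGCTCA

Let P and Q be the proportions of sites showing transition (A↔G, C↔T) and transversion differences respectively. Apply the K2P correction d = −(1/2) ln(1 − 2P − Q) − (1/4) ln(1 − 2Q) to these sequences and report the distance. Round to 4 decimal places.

Mismatches occur at site 2 (G↔A, transition), site 9 (T↔C, transition), site 12 (G↔A, transition), site 15 (A↔G, transition), site 17 (G↔A, transition), site 27 (T↔C, transition), site 32 (G↔C, transversion), site 45 (A↔C, transversion), site 48 (G↔A, transition).
Of the 9 differences, 7 transitions and 2 transversions over 48 sites: P = 7/48 = 0.145833, Q = 2/48 = 0.041667.
d = −0.5·ln(0.666667) − 0.25·ln(0.916666) = −0.5·(-0.405465) − 0.25·(-0.087012) = 0.2245.

0.2245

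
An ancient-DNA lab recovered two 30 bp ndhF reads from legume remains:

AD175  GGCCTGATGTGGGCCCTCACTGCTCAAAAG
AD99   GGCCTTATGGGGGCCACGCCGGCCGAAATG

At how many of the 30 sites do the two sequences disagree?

The sequences differ at positions 6 (G/T), 10 (T/G), 16 (C/A), 17 (T/C), 18 (C/G), 19 (A/C), 21 (T/G), 24 (T/C), 25 (C/G), 29 (A/T).
That gives 10 mismatches out of 30 aligned sites, so the Hamming distance is 10.

10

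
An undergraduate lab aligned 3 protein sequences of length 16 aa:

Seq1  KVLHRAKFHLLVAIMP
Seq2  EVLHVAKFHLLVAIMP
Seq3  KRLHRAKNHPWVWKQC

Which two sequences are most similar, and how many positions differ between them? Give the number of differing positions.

Pairwise Hamming distances:
  Seq1 vs Seq2: 2
  Seq1 vs Seq3: 8
  Seq2 vs Seq3: 10
The smallest is 2, between Seq1 and Seq2.

2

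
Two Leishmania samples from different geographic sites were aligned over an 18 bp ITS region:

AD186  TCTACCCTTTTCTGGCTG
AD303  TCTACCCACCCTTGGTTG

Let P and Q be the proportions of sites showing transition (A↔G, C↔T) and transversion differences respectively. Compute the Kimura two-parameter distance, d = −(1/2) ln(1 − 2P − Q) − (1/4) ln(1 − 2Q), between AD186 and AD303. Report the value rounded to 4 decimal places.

0.5017

The sequences differ at positions 8 (T/A, transversion), 9 (T/C, transition), 10 (T/C, transition), 11 (T/C, transition), 12 (C/T, transition), 16 (C/T, transition).
Of the 6 differences, 5 transitions and 1 transversion over 18 sites: P = 5/18 = 0.277778, Q = 1/18 = 0.055556.
d = −0.5·ln(0.388888) − 0.25·ln(0.888888) = −0.5·(-0.944464) − 0.25·(-0.117784) = 0.5017.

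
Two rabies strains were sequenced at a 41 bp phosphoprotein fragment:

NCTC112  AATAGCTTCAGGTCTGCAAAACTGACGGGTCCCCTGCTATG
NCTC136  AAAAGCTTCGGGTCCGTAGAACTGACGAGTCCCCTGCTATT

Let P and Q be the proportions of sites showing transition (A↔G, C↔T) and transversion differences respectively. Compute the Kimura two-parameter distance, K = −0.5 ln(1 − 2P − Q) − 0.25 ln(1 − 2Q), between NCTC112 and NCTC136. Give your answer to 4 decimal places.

Mismatches occur at site 3 (T→A, transversion), site 10 (A→G, transition), site 15 (T→C, transition), site 17 (C→T, transition), site 19 (A→G, transition), site 28 (G→A, transition), site 41 (G→T, transversion).
Of the 7 differences, 5 transitions and 2 transversions over 41 sites: P = 5/41 = 0.121951, Q = 2/41 = 0.048780.
d = −0.5·ln(0.707318) − 0.25·ln(0.902440) = −0.5·(-0.346275) − 0.25·(-0.102653) = 0.1988.

0.1988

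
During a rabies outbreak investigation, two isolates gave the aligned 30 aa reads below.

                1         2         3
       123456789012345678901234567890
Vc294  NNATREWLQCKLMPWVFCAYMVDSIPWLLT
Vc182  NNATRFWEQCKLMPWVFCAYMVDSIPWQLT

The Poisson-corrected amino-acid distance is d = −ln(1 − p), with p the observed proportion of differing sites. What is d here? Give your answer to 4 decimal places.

0.1054

The sequences differ at positions 6 (E/F), 8 (L/E), 28 (L/Q).
p = 3/30 = 0.100000.
d = −ln(1 − 0.100000) = −ln(0.900000) = 0.1054.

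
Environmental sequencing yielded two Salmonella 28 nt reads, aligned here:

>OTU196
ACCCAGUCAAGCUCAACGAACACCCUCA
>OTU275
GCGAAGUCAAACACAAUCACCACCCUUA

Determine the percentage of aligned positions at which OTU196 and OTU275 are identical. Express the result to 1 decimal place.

67.9%

Differing sites — 1:A/G; 3:C/G; 4:C/A; 11:G/A; 13:U/A; 17:C/U; 18:G/C; 20:A/C; 27:C/U.
19 of the 28 sites match, so the percent identity is 19/28 × 100 = 67.9%.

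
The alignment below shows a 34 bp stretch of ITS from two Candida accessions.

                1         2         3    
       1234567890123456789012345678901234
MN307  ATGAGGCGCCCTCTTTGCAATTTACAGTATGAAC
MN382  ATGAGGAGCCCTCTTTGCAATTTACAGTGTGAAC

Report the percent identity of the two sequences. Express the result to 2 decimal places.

The sequences differ at positions 7 (C/A), 29 (A/G).
32 of the 34 sites match, so the percent identity is 32/34 × 100 = 94.12%.

94.12%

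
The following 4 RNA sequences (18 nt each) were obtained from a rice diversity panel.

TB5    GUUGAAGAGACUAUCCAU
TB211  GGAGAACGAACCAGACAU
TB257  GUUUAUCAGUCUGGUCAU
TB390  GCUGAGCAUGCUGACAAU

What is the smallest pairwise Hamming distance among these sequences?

7

Pairwise Hamming distances:
  TB5 vs TB211: 8
  TB5 vs TB257: 7
  TB5 vs TB390: 8
  TB211 vs TB257: 10
  TB211 vs TB390: 11
  TB257 vs TB390: 8
The smallest is 7, between TB5 and TB257.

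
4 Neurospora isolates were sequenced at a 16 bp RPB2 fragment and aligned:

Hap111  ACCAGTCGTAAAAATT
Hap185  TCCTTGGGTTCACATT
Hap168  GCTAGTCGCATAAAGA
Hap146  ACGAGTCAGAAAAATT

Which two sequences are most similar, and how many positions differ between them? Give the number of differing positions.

Pairwise Hamming distances:
  Hap111 vs Hap185: 8
  Hap111 vs Hap168: 6
  Hap111 vs Hap146: 3
  Hap185 vs Hap168: 12
  Hap185 vs Hap146: 11
  Hap168 vs Hap146: 7
The smallest is 3, between Hap111 and Hap146.

3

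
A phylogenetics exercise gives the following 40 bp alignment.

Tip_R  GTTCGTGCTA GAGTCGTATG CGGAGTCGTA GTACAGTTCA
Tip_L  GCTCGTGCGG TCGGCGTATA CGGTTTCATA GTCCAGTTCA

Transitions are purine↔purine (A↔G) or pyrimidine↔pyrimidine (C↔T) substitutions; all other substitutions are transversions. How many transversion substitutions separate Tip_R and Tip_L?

7

Mismatches occur at site 2 (T/C, transition), site 9 (T/G, transversion), site 10 (A/G, transition), site 11 (G/T, transversion), site 12 (A/C, transversion), site 14 (T/G, transversion), site 20 (G/A, transition), site 24 (A/T, transversion), site 25 (G/T, transversion), site 28 (G/A, transition), site 33 (A/C, transversion).
Of the 11 differences, 4 transitions and 7 transversions, so the answer is 7.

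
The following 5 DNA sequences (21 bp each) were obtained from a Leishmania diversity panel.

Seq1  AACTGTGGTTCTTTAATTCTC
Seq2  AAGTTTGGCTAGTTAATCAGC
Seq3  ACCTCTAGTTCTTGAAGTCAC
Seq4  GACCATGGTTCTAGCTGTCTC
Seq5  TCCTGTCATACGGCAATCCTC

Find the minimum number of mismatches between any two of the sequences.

6

Pairwise Hamming distances:
  Seq1 vs Seq2: 8
  Seq1 vs Seq3: 6
  Seq1 vs Seq4: 8
  Seq1 vs Seq5: 9
  Seq2 vs Seq3: 12
  Seq2 vs Seq4: 15
  Seq2 vs Seq5: 13
  Seq3 vs Seq4: 9
  Seq3 vs Seq5: 11
  Seq4 vs Seq5: 14
The smallest is 6, between Seq1 and Seq3.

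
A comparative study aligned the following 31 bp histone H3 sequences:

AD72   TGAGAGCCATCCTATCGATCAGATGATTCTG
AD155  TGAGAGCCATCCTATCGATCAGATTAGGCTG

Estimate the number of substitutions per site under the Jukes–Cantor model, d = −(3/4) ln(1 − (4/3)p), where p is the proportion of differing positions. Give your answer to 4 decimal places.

Mismatches occur at site 25 (G→T), site 27 (T→G), site 28 (T→G).
p = 3/31 = 0.096774.
d = −0.75 · ln(1 − (4/3)·0.096774) = −0.75 · ln(0.870968) = −0.75 · (-0.138150) = 0.1036.

0.1036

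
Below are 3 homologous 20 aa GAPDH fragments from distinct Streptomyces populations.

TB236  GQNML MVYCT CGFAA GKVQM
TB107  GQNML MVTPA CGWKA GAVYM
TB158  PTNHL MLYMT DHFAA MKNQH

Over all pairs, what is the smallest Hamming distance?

Pairwise Hamming distances:
  TB236 vs TB107: 7
  TB236 vs TB158: 10
  TB107 vs TB158: 16
The smallest is 7, between TB236 and TB107.

7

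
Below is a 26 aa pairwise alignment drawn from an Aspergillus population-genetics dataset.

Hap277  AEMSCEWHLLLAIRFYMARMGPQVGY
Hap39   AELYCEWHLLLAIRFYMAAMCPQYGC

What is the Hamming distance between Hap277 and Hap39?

6

The sequences differ at positions 3 (M/L), 4 (S/Y), 19 (R/A), 21 (G/C), 24 (V/Y), 26 (Y/C).
That gives 6 mismatches out of 26 aligned sites, so the Hamming distance is 6.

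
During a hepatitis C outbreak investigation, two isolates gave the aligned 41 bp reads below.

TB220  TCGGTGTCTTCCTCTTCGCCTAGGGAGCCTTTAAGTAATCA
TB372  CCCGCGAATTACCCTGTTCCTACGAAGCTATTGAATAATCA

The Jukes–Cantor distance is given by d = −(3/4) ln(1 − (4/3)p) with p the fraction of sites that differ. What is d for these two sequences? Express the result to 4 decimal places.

Mismatches occur at site 1 (T↔C), site 3 (G↔C), site 5 (T↔C), site 7 (T↔A), site 8 (C↔A), site 11 (C↔A), site 13 (T↔C), site 16 (T↔G), site 17 (C↔T), site 18 (G↔T), site 23 (G↔C), site 25 (G↔A), site 29 (C↔T), site 30 (T↔A), site 33 (A↔G), site 35 (G↔A).
p = 16/41 = 0.390244.
d = −0.75 · ln(1 − (4/3)·0.390244) = −0.75 · ln(0.479675) = −0.75 · (-0.734646) = 0.5510.

0.5510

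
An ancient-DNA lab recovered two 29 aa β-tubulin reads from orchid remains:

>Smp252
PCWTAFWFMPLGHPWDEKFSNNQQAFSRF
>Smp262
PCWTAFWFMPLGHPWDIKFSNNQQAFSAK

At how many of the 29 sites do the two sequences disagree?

3

Differing sites — 17:E/I; 28:R/A; 29:F/K.
That gives 3 mismatches out of 29 aligned sites, so the Hamming distance is 3.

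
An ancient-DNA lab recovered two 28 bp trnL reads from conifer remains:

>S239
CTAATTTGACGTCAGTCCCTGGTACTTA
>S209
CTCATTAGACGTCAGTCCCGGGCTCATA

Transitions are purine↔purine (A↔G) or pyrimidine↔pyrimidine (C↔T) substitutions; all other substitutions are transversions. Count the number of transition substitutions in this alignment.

Differing sites — 3:A/C (Tv); 7:T/A (Tv); 20:T/G (Tv); 23:T/C (Ti); 24:A/T (Tv); 26:T/A (Tv).
Of the 6 differences, 1 transition and 5 transversions, so the answer is 1.

1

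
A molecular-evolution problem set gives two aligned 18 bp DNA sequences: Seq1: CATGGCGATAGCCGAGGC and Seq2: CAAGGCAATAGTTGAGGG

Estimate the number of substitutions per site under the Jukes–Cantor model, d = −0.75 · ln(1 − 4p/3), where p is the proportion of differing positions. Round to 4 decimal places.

The sequences differ at positions 3 (T/A), 7 (G/A), 12 (C/T), 13 (C/T), 18 (C/G).
p = 5/18 = 0.277778.
d = −0.75 · ln(1 − (4/3)·0.277778) = −0.75 · ln(0.629629) = −0.75 · (-0.462625) = 0.3470.

0.3470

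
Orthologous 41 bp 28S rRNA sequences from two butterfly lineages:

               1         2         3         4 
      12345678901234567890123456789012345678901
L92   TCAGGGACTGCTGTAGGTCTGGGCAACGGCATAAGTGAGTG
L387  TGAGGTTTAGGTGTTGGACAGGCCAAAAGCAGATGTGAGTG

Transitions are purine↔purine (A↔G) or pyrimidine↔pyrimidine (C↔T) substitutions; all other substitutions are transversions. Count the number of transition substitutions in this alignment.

The sequences differ at positions 2 (C/G, transversion), 6 (G/T, transversion), 7 (A/T, transversion), 8 (C/T, transition), 9 (T/A, transversion), 11 (C/G, transversion), 15 (A/T, transversion), 18 (T/A, transversion), 20 (T/A, transversion), 23 (G/C, transversion), 27 (C/A, transversion), 28 (G/A, transition), 32 (T/G, transversion), 34 (A/T, transversion).
Of the 14 differences, 2 transitions and 12 transversions, so the answer is 2.

2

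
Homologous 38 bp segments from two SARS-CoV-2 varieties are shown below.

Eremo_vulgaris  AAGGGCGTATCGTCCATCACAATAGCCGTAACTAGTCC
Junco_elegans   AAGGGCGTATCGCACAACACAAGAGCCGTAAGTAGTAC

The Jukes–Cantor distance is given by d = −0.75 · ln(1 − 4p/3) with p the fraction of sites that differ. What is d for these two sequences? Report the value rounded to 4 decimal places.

The sequences differ at positions 13 (T/C), 14 (C/A), 17 (T/A), 23 (T/G), 32 (C/G), 37 (C/A).
p = 6/38 = 0.157895.
d = −0.75 · ln(1 − (4/3)·0.157895) = −0.75 · ln(0.789473) = −0.75 · (-0.236390) = 0.1773.

0.1773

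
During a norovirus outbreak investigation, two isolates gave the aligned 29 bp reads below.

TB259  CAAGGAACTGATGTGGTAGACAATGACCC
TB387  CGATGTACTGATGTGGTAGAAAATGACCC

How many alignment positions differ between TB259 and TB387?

4

The sequences differ at positions 2 (A/G), 4 (G/T), 6 (A/T), 21 (C/A).
That gives 4 mismatches out of 29 aligned sites, so the Hamming distance is 4.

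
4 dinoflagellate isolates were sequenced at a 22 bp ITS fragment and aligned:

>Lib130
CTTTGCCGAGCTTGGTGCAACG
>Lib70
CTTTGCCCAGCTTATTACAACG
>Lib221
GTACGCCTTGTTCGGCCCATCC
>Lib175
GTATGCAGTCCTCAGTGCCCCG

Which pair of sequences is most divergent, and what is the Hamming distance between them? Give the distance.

13

Pairwise Hamming distances:
  Lib130 vs Lib70: 4
  Lib130 vs Lib221: 11
  Lib130 vs Lib175: 9
  Lib70 vs Lib221: 13
  Lib70 vs Lib175: 11
  Lib221 vs Lib175: 11
The largest is 13, between Lib70 and Lib221.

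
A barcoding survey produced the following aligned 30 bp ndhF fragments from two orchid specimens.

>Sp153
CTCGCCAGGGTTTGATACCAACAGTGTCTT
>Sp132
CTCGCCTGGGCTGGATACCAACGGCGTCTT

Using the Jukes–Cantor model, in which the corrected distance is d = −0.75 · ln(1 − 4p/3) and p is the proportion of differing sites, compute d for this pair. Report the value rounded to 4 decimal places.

Differing sites — 7:A/T; 11:T/C; 13:T/G; 23:A/G; 25:T/C.
p = 5/30 = 0.166667.
d = −0.75 · ln(1 − (4/3)·0.166667) = −0.75 · ln(0.777777) = −0.75 · (-0.251315) = 0.1885.

0.1885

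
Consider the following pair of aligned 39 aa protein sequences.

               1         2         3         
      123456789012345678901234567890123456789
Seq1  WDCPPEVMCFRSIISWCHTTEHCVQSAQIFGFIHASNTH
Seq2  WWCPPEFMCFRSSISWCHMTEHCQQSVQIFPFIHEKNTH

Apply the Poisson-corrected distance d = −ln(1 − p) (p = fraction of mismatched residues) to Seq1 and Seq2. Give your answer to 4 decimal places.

Mismatches occur at site 2 (D→W), site 7 (V→F), site 13 (I→S), site 19 (T→M), site 24 (V→Q), site 27 (A→V), site 31 (G→P), site 35 (A→E), site 36 (S→K).
p = 9/39 = 0.230769.
d = −ln(1 − 0.230769) = −ln(0.769231) = 0.2624.

0.2624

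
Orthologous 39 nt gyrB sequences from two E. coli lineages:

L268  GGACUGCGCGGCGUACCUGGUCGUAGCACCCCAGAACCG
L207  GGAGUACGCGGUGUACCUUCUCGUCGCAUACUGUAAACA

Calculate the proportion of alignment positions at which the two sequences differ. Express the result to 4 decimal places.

0.3333

The sequences differ at positions 4 (C/G), 6 (G/A), 12 (C/U), 19 (G/U), 20 (G/C), 25 (A/C), 29 (C/U), 30 (C/A), 32 (C/U), 33 (A/G), 34 (G/U), 37 (C/A), 39 (G/A).
There are 13 differences over 39 sites, so p = 13/39 = 0.3333.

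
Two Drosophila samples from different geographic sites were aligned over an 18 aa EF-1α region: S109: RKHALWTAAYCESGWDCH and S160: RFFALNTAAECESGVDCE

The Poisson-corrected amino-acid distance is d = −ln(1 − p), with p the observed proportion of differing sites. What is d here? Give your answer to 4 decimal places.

0.4055

The sequences differ at positions 2 (K/F), 3 (H/F), 6 (W/N), 10 (Y/E), 15 (W/V), 18 (H/E).
p = 6/18 = 0.333333.
d = −ln(1 − 0.333333) = −ln(0.666667) = 0.4055.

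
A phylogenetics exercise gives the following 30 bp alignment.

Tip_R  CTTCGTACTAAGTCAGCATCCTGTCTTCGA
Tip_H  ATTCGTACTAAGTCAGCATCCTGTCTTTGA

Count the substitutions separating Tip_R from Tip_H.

2

Mismatches occur at site 1 (C↔A), site 28 (C↔T).
That gives 2 mismatches out of 30 aligned sites, so the Hamming distance is 2.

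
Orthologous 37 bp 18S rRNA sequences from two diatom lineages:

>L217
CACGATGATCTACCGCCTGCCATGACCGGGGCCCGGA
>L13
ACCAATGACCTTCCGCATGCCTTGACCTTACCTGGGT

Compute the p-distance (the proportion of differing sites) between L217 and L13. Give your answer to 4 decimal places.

0.3784

Differing sites — 1:C/A; 2:A/C; 4:G/A; 9:T/C; 12:A/T; 17:C/A; 22:A/T; 28:G/T; 29:G/T; 30:G/A; 31:G/C; 33:C/T; 34:C/G; 37:A/T.
There are 14 differences over 37 sites, so p = 14/37 = 0.3784.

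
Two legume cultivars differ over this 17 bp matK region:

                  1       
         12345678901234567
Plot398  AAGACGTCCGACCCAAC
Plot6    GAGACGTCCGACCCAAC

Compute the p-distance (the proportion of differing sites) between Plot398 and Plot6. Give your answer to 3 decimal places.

0.059

A single mismatch occurs at site 1 (A↔G).
There are 1 differences over 17 sites, so p = 1/17 = 0.059.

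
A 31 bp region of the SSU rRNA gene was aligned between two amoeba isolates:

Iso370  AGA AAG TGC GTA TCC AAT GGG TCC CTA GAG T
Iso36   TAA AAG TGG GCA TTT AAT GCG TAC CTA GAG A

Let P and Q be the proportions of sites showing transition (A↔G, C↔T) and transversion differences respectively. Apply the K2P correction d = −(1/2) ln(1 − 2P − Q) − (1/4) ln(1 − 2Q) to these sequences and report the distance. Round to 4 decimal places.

The sequences differ at positions 1 (A/T, transversion), 2 (G/A, transition), 9 (C/G, transversion), 11 (T/C, transition), 14 (C/T, transition), 15 (C/T, transition), 20 (G/C, transversion), 23 (C/A, transversion), 31 (T/A, transversion).
Of the 9 differences, 4 transitions and 5 transversions over 31 sites: P = 4/31 = 0.129032, Q = 5/31 = 0.161290.
d = −0.5·ln(0.580646) − 0.25·ln(0.677420) = −0.5·(-0.543614) − 0.25·(-0.389464) = 0.3692.

0.3692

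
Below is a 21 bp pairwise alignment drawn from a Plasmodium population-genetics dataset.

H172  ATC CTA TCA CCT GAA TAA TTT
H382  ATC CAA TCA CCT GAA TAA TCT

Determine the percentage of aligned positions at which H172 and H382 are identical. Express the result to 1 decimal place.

Mismatches occur at site 5 (T→A), site 20 (T→C).
19 of the 21 sites match, so the percent identity is 19/21 × 100 = 90.5%.

90.5%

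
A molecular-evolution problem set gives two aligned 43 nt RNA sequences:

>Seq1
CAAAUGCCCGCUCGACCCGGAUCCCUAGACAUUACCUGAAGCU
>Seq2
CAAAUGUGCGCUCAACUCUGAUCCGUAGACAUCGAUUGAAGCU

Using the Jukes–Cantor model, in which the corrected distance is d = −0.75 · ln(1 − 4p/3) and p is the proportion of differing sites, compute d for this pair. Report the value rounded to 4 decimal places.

0.2784

The sequences differ at positions 7 (C/U), 8 (C/G), 14 (G/A), 17 (C/U), 19 (G/U), 25 (C/G), 33 (U/C), 34 (A/G), 35 (C/A), 36 (C/U).
p = 10/43 = 0.232558.
d = −0.75 · ln(1 − (4/3)·0.232558) = −0.75 · ln(0.689923) = −0.75 · (-0.371175) = 0.2784.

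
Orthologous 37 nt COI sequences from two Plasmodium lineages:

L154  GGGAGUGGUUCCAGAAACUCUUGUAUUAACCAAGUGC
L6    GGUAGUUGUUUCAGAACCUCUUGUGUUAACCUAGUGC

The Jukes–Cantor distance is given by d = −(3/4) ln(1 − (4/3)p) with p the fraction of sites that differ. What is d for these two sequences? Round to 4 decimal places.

Mismatches occur at site 3 (G↔U), site 7 (G↔U), site 11 (C↔U), site 17 (A↔C), site 25 (A↔G), site 32 (A↔U).
p = 6/37 = 0.162162.
d = −0.75 · ln(1 − (4/3)·0.162162) = −0.75 · ln(0.783784) = −0.75 · (-0.243622) = 0.1827.

0.1827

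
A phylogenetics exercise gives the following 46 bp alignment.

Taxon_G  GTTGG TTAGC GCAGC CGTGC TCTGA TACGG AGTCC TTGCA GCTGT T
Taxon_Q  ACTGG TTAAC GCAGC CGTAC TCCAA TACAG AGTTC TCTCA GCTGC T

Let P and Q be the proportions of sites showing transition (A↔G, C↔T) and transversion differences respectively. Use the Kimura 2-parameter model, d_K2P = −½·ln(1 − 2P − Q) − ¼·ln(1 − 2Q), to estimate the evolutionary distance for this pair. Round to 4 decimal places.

Differing sites — 1:G/A (Ti); 2:T/C (Ti); 9:G/A (Ti); 19:G/A (Ti); 23:T/C (Ti); 24:G/A (Ti); 29:G/A (Ti); 34:C/T (Ti); 37:T/C (Ti); 38:G/T (Tv); 45:T/C (Ti).
Of the 11 differences, 10 transitions and 1 transversion over 46 sites: P = 10/46 = 0.217391, Q = 1/46 = 0.021739.
d = −0.5·ln(0.543479) − 0.25·ln(0.956522) = −0.5·(-0.609764) − 0.25·(-0.044451) = 0.3160.

0.3160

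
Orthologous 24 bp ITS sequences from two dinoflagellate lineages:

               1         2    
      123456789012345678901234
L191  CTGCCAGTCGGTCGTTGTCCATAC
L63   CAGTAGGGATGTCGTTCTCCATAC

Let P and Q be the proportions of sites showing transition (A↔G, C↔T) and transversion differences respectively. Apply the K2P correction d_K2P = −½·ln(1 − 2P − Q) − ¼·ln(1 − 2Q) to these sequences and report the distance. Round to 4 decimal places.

0.4428

The sequences differ at positions 2 (T/A, transversion), 4 (C/T, transition), 5 (C/A, transversion), 6 (A/G, transition), 8 (T/G, transversion), 9 (C/A, transversion), 10 (G/T, transversion), 17 (G/C, transversion).
Of the 8 differences, 2 transitions and 6 transversions over 24 sites: P = 2/24 = 0.083333, Q = 6/24 = 0.250000.
d = −0.5·ln(0.583334) − 0.25·ln(0.500000) = −0.5·(-0.538995) − 0.25·(-0.693147) = 0.4428.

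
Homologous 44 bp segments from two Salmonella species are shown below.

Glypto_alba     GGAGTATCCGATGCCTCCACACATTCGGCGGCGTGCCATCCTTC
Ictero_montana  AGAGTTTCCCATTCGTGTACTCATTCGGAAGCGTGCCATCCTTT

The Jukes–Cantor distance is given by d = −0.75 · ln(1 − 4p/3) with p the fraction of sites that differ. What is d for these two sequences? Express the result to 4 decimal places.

0.3041

Differing sites — 1:G/A; 6:A/T; 10:G/C; 13:G/T; 15:C/G; 17:C/G; 18:C/T; 21:A/T; 29:C/A; 30:G/A; 44:C/T.
p = 11/44 = 0.250000.
d = −0.75 · ln(1 − (4/3)·0.250000) = −0.75 · ln(0.666667) = −0.75 · (-0.405465) = 0.3041.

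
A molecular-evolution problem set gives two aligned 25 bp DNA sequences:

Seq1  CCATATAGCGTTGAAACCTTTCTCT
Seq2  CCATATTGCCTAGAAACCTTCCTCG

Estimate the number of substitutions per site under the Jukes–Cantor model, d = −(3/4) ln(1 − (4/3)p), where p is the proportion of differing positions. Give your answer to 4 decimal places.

0.2326

Mismatches occur at site 7 (A↔T), site 10 (G↔C), site 12 (T↔A), site 21 (T↔C), site 25 (T↔G).
p = 5/25 = 0.200000.
d = −0.75 · ln(1 − (4/3)·0.200000) = −0.75 · ln(0.733333) = −0.75 · (-0.310155) = 0.2326.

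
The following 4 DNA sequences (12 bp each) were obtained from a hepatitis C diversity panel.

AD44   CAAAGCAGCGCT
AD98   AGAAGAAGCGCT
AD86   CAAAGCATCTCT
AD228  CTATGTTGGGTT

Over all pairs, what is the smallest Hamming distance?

2

Pairwise Hamming distances:
  AD44 vs AD98: 3
  AD44 vs AD86: 2
  AD44 vs AD228: 6
  AD98 vs AD86: 5
  AD98 vs AD228: 7
  AD86 vs AD228: 8
The smallest is 2, between AD44 and AD86.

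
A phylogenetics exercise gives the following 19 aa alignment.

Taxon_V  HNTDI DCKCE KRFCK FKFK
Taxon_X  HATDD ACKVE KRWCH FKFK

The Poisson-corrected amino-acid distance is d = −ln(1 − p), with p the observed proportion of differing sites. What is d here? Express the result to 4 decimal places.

0.3795

The sequences differ at positions 2 (N/A), 5 (I/D), 6 (D/A), 9 (C/V), 13 (F/W), 15 (K/H).
p = 6/19 = 0.315789.
d = −ln(1 − 0.315789) = −ln(0.684211) = 0.3795.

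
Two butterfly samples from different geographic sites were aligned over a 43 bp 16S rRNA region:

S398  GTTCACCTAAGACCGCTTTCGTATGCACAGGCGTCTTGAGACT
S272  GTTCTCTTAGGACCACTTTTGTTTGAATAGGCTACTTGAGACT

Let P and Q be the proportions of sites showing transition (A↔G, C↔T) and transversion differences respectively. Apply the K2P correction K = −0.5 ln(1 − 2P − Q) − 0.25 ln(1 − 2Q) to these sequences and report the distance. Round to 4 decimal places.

0.2807

The sequences differ at positions 5 (A/T, transversion), 7 (C/T, transition), 10 (A/G, transition), 15 (G/A, transition), 20 (C/T, transition), 23 (A/T, transversion), 26 (C/A, transversion), 28 (C/T, transition), 33 (G/T, transversion), 34 (T/A, transversion).
Of the 10 differences, 5 transitions and 5 transversions over 43 sites: P = 5/43 = 0.116279, Q = 5/43 = 0.116279.
d = −0.5·ln(0.651163) − 0.25·ln(0.767442) = −0.5·(-0.428995) − 0.25·(-0.264692) = 0.2807.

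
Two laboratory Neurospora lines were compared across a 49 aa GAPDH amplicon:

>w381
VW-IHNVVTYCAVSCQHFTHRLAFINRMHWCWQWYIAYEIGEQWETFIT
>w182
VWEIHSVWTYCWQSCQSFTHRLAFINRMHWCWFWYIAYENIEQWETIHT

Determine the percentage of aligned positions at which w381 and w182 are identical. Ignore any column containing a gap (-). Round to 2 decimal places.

Excluding the 1 gap column leaves 48 comparable sites.
Mismatches occur at site 6 (N/S), site 8 (V/W), site 12 (A/W), site 13 (V/Q), site 17 (H/S), site 33 (Q/F), site 40 (I/N), site 41 (G/I), site 47 (F/I), site 48 (I/H).
38 of the 48 comparable sites match, so the percent identity is 38/48 × 100 = 79.17%.

79.17%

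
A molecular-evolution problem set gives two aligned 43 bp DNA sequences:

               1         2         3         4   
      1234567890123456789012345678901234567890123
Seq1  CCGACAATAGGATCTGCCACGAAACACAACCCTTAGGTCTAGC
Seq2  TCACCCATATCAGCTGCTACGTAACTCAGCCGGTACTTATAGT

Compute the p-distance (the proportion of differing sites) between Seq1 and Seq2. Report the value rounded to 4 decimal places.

The sequences differ at positions 1 (C/T), 3 (G/A), 4 (A/C), 6 (A/C), 10 (G/T), 11 (G/C), 13 (T/G), 18 (C/T), 22 (A/T), 26 (A/T), 29 (A/G), 32 (C/G), 33 (T/G), 36 (G/C), 37 (G/T), 39 (C/A), 43 (C/T).
There are 17 differences over 43 sites, so p = 17/43 = 0.3953.

0.3953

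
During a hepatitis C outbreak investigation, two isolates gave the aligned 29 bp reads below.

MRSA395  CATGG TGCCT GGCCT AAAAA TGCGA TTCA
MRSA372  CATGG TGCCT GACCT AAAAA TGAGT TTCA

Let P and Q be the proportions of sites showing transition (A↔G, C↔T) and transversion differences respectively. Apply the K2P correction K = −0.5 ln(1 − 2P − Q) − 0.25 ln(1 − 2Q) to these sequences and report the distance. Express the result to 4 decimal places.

Mismatches occur at site 12 (G→A, transition), site 23 (C→A, transversion), site 25 (A→T, transversion).
Of the 3 differences, 1 transition and 2 transversions over 29 sites: P = 1/29 = 0.034483, Q = 2/29 = 0.068966.
d = −0.5·ln(0.862068) − 0.25·ln(0.862068) = −0.5·(-0.148421) − 0.25·(-0.148421) = 0.1113.

0.1113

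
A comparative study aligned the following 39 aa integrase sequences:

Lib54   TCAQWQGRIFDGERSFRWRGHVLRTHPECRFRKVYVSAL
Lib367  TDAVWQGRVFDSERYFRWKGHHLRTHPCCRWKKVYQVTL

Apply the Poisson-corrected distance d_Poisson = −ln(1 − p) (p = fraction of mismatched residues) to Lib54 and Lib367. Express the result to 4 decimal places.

0.4055

Differing sites — 2:C/D; 4:Q/V; 9:I/V; 12:G/S; 15:S/Y; 19:R/K; 22:V/H; 28:E/C; 31:F/W; 32:R/K; 36:V/Q; 37:S/V; 38:A/T.
p = 13/39 = 0.333333.
d = −ln(1 − 0.333333) = −ln(0.666667) = 0.4055.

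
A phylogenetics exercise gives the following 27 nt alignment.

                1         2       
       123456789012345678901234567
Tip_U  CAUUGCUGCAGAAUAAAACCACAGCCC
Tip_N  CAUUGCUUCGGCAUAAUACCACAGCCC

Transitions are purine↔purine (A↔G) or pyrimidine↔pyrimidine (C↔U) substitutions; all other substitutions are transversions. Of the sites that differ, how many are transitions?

1

The sequences differ at positions 8 (G/U, transversion), 10 (A/G, transition), 12 (A/C, transversion), 17 (A/U, transversion).
Of the 4 differences, 1 transition and 3 transversions, so the answer is 1.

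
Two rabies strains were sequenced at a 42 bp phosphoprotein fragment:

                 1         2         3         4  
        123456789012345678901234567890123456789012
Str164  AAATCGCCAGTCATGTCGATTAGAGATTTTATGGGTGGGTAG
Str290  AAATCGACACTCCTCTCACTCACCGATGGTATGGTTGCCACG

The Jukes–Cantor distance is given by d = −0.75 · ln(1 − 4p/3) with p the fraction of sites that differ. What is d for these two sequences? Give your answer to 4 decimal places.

0.5319

Differing sites — 7:C/A; 10:G/C; 13:A/C; 15:G/C; 18:G/A; 19:A/C; 21:T/C; 23:G/C; 24:A/C; 28:T/G; 29:T/G; 35:G/T; 38:G/C; 39:G/C; 40:T/A; 41:A/C.
p = 16/42 = 0.380952.
d = −0.75 · ln(1 − (4/3)·0.380952) = −0.75 · ln(0.492064) = −0.75 · (-0.709146) = 0.5319.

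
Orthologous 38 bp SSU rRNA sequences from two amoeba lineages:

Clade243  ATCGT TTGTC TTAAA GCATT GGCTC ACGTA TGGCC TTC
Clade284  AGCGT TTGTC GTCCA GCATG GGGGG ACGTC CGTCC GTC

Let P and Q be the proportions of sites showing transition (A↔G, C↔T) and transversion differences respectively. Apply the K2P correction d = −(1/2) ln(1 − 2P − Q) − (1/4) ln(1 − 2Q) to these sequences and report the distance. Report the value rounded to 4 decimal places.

The sequences differ at positions 2 (T/G, transversion), 11 (T/G, transversion), 13 (A/C, transversion), 14 (A/C, transversion), 20 (T/G, transversion), 23 (C/G, transversion), 24 (T/G, transversion), 25 (C/G, transversion), 30 (A/C, transversion), 31 (T/C, transition), 33 (G/T, transversion), 36 (T/G, transversion).
Of the 12 differences, 1 transition and 11 transversions over 38 sites: P = 1/38 = 0.026316, Q = 11/38 = 0.289474.
d = −0.5·ln(0.657894) − 0.25·ln(0.421052) = −0.5·(-0.418711) − 0.25·(-0.864999) = 0.4256.

0.4256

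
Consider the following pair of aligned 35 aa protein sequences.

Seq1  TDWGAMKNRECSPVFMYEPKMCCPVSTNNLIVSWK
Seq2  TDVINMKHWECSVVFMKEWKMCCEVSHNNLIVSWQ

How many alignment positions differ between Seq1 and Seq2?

11

Differing sites — 3:W/V; 4:G/I; 5:A/N; 8:N/H; 9:R/W; 13:P/V; 17:Y/K; 19:P/W; 24:P/E; 27:T/H; 35:K/Q.
That gives 11 mismatches out of 35 aligned sites, so the Hamming distance is 11.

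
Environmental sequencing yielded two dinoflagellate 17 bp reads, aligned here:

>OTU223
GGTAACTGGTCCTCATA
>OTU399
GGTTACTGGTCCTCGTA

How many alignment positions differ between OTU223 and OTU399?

Differing sites — 4:A/T; 15:A/G.
That gives 2 mismatches out of 17 aligned sites, so the Hamming distance is 2.

2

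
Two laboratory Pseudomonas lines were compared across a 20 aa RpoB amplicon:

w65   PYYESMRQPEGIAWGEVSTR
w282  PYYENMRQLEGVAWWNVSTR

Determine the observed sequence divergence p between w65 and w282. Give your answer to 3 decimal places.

0.250

Differing sites — 5:S/N; 9:P/L; 12:I/V; 15:G/W; 16:E/N.
There are 5 differences over 20 sites, so p = 5/20 = 0.250.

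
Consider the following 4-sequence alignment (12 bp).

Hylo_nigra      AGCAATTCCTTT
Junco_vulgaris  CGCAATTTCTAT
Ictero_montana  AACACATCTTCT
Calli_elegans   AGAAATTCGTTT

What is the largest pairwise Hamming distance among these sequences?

7

Pairwise Hamming distances:
  Hylo_nigra vs Junco_vulgaris: 3
  Hylo_nigra vs Ictero_montana: 5
  Hylo_nigra vs Calli_elegans: 2
  Junco_vulgaris vs Ictero_montana: 7
  Junco_vulgaris vs Calli_elegans: 5
  Ictero_montana vs Calli_elegans: 6
The largest is 7, between Junco_vulgaris and Ictero_montana.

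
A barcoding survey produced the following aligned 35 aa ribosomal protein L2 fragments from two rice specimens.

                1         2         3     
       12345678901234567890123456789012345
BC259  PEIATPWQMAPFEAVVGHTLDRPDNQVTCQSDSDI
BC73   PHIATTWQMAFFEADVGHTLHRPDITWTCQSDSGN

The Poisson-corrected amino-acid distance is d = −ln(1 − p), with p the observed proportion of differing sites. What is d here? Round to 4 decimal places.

0.3365

Differing sites — 2:E/H; 6:P/T; 11:P/F; 15:V/D; 21:D/H; 25:N/I; 26:Q/T; 27:V/W; 34:D/G; 35:I/N.
p = 10/35 = 0.285714.
d = −ln(1 − 0.285714) = −ln(0.714286) = 0.3365.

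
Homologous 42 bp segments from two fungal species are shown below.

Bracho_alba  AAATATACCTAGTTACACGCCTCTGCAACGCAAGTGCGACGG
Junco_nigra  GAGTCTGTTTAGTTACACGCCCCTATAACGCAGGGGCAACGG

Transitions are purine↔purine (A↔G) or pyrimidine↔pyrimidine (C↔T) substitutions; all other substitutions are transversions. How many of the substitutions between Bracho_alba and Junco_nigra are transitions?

Mismatches occur at site 1 (A→G, transition), site 3 (A→G, transition), site 5 (A→C, transversion), site 7 (A→G, transition), site 8 (C→T, transition), site 9 (C→T, transition), site 22 (T→C, transition), site 25 (G→A, transition), site 26 (C→T, transition), site 33 (A→G, transition), site 35 (T→G, transversion), site 38 (G→A, transition).
Of the 12 differences, 10 transitions and 2 transversions, so the answer is 10.

10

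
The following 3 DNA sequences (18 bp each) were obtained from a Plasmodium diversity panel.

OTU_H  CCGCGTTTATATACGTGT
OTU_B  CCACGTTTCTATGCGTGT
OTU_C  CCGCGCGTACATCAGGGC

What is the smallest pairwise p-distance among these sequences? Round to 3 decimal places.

0.167

Pairwise Hamming distances:
  OTU_H vs OTU_B: 3
  OTU_H vs OTU_C: 7
  OTU_B vs OTU_C: 9
The smallest is 3 mismatches, between OTU_H and OTU_B; p = 3/18 = 0.167.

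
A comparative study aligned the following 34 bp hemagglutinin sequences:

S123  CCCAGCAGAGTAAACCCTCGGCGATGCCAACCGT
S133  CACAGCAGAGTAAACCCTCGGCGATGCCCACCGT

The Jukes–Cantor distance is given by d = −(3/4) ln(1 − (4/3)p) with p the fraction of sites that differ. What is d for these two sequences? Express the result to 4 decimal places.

Differing sites — 2:C/A; 29:A/C.
p = 2/34 = 0.058824.
d = −0.75 · ln(1 − (4/3)·0.058824) = −0.75 · ln(0.921568) = −0.75 · (-0.081679) = 0.0613.

0.0613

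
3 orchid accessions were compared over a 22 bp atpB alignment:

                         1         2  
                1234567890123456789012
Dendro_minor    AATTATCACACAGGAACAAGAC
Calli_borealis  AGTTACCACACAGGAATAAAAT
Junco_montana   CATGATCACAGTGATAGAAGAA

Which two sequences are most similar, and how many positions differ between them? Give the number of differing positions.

Pairwise Hamming distances:
  Dendro_minor vs Calli_borealis: 5
  Dendro_minor vs Junco_montana: 8
  Calli_borealis vs Junco_montana: 11
The smallest is 5, between Dendro_minor and Calli_borealis.

5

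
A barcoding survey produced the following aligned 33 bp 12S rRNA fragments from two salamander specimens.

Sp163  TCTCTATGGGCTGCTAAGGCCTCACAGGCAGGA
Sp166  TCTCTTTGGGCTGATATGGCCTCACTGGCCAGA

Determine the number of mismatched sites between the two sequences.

The sequences differ at positions 6 (A/T), 14 (C/A), 17 (A/T), 26 (A/T), 30 (A/C), 31 (G/A).
That gives 6 mismatches out of 33 aligned sites, so the Hamming distance is 6.

6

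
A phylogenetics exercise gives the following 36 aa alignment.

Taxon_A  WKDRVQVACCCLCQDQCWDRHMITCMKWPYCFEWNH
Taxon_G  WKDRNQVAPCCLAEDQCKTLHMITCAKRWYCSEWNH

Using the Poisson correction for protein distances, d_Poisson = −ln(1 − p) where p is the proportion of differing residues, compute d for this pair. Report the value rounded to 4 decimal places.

0.3646

Mismatches occur at site 5 (V→N), site 9 (C→P), site 13 (C→A), site 14 (Q→E), site 18 (W→K), site 19 (D→T), site 20 (R→L), site 26 (M→A), site 28 (W→R), site 29 (P→W), site 32 (F→S).
p = 11/36 = 0.305556.
d = −ln(1 − 0.305556) = −ln(0.694444) = 0.3646.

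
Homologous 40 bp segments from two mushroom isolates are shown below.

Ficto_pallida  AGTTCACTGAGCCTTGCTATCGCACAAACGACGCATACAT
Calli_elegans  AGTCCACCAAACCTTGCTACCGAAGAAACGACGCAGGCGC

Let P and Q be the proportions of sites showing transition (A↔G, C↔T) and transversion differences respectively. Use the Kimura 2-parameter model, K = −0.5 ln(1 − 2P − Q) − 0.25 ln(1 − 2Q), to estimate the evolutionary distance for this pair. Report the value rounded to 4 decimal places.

Differing sites — 4:T/C (Ti); 8:T/C (Ti); 9:G/A (Ti); 11:G/A (Ti); 20:T/C (Ti); 23:C/A (Tv); 25:C/G (Tv); 36:T/G (Tv); 37:A/G (Ti); 39:A/G (Ti); 40:T/C (Ti).
Of the 11 differences, 8 transitions and 3 transversions over 40 sites: P = 8/40 = 0.200000, Q = 3/40 = 0.075000.
d = −0.5·ln(0.525000) − 0.25·ln(0.850000) = −0.5·(-0.644357) − 0.25·(-0.162519) = 0.3628.

0.3628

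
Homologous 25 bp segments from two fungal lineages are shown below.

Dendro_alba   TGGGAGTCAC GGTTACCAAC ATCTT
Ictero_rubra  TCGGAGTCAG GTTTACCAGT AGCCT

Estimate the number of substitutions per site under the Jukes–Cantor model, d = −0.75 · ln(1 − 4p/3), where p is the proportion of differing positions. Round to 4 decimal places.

0.3505

Differing sites — 2:G/C; 10:C/G; 12:G/T; 19:A/G; 20:C/T; 22:T/G; 24:T/C.
p = 7/25 = 0.280000.
d = −0.75 · ln(1 − (4/3)·0.280000) = −0.75 · ln(0.626667) = −0.75 · (-0.467340) = 0.3505.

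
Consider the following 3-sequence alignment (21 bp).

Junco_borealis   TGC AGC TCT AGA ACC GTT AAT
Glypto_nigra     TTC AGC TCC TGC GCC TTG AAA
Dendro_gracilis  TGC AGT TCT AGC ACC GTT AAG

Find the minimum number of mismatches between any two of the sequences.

Pairwise Hamming distances:
  Junco_borealis vs Glypto_nigra: 8
  Junco_borealis vs Dendro_gracilis: 3
  Glypto_nigra vs Dendro_gracilis: 8
The smallest is 3, between Junco_borealis and Dendro_gracilis.

3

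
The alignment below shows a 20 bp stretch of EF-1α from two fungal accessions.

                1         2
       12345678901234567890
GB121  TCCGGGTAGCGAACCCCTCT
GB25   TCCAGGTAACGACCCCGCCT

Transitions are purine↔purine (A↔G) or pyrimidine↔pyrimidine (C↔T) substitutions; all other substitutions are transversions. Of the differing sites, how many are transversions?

2

Differing sites — 4:G/A (Ti); 9:G/A (Ti); 13:A/C (Tv); 17:C/G (Tv); 18:T/C (Ti).
Of the 5 differences, 3 transitions and 2 transversions, so the answer is 2.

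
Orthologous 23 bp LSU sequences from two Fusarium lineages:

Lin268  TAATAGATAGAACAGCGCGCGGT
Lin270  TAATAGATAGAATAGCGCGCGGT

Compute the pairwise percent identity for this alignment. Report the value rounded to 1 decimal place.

95.7%

Differing sites — 13:C/T.
22 of the 23 sites match, so the percent identity is 22/23 × 100 = 95.7%.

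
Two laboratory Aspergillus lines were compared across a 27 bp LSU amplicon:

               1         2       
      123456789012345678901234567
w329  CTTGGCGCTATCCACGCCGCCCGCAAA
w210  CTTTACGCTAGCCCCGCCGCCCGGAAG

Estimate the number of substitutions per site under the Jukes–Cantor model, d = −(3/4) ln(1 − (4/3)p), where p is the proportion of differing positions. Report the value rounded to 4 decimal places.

Differing sites — 4:G/T; 5:G/A; 11:T/G; 14:A/C; 24:C/G; 27:A/G.
p = 6/27 = 0.222222.
d = −0.75 · ln(1 − (4/3)·0.222222) = −0.75 · ln(0.703704) = −0.75 · (-0.351397) = 0.2635.

0.2635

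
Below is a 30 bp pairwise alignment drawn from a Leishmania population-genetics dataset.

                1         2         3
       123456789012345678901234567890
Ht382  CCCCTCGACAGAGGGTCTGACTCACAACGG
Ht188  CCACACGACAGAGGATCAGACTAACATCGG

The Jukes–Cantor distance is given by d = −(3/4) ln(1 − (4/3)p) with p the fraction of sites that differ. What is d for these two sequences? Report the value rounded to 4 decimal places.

The sequences differ at positions 3 (C/A), 5 (T/A), 15 (G/A), 18 (T/A), 23 (C/A), 27 (A/T).
p = 6/30 = 0.200000.
d = −0.75 · ln(1 − (4/3)·0.200000) = −0.75 · ln(0.733333) = −0.75 · (-0.310155) = 0.2326.

0.2326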